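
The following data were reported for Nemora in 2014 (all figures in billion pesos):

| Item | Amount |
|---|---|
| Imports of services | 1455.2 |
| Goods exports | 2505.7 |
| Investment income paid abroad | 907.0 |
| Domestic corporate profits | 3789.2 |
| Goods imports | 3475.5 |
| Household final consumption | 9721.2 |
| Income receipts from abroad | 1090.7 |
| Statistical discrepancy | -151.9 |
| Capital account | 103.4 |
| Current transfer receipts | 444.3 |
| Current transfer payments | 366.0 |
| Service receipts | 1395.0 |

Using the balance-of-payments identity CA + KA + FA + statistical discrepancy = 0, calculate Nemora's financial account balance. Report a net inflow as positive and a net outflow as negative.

816.5

Goods balance = 2505.7 - 3475.5 = -969.8
Services balance = 1395.0 - 1455.2 = -60.2
Trade balance (goods + services) = -969.8 + (-60.2) = -1030.0
Net primary income = 1090.7 - 907.0 = 183.7
Net secondary income = 444.3 - 366.0 = 78.3
Current account = -1030.0 + 183.7 + 78.3 = -768.0
Financial account = -(-768.0 + 103.4 + (-151.9)) = 816.5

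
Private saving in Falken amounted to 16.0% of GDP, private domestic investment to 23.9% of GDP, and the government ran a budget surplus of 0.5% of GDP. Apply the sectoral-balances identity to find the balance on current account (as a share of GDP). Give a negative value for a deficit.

-7.4

By the sectoral-balances identity, CA = (S_private - I) + (T - G).
Private balance = 16.0 - 23.9 = -7.9
Government balance (T - G) = 0.5
CA = -7.9 + 0.5 = -7.4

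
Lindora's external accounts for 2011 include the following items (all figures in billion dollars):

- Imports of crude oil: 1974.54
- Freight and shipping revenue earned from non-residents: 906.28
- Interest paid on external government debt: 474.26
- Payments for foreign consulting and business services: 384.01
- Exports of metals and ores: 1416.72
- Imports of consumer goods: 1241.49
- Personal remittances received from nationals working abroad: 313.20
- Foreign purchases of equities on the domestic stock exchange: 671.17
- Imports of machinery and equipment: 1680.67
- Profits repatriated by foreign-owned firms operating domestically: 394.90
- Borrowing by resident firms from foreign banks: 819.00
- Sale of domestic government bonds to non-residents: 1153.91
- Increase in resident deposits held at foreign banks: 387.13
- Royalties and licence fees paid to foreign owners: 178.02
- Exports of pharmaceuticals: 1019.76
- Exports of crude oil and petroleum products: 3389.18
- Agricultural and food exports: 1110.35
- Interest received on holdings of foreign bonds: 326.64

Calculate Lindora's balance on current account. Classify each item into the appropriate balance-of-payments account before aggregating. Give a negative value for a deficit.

2154.24

Goods: -1241.49 - 1974.54 + 1019.76 + 3389.18 + 1416.72 + 1110.35 - 1680.67 = 2039.31
Services: -178.02 - 384.01 + 906.28 = 344.25
Primary income: -394.90 - 474.26 + 326.64 = -542.52
Secondary income: 313.20
Current account = 2039.31 + 344.25 + (-542.52) + 313.20 = 2154.24
(Excluded from the current account — financial account: foreign purchases of equities on the domestic stock exchange 671.17, borrowing by resident firms from foreign banks 819.00, sale of domestic government bonds to non-residents 1153.91, increase in resident deposits held at foreign banks 387.13.)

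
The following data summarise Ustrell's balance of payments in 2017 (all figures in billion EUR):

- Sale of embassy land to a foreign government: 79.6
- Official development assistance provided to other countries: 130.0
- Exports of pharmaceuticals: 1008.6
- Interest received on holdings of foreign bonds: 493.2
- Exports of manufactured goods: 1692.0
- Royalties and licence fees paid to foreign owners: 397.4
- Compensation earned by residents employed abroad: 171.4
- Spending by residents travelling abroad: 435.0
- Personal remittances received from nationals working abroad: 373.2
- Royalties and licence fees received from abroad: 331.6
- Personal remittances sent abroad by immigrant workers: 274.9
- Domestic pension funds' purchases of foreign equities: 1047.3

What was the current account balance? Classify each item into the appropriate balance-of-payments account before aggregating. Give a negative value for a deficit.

Goods: 1008.6 + 1692.0 = 2700.6
Services: -397.4 - 435.0 + 331.6 = -500.8
Primary income: 493.2 + 171.4 = 664.6
Secondary income: -274.9 + 373.2 - 130.0 = -31.7
Current account = 2700.6 + (-500.8) + 664.6 + (-31.7) = 2832.7
(Excluded from the current account — capital account: sale of embassy land to a foreign government 79.6; financial account: domestic pension funds' purchases of foreign equities 1047.3.)

2832.7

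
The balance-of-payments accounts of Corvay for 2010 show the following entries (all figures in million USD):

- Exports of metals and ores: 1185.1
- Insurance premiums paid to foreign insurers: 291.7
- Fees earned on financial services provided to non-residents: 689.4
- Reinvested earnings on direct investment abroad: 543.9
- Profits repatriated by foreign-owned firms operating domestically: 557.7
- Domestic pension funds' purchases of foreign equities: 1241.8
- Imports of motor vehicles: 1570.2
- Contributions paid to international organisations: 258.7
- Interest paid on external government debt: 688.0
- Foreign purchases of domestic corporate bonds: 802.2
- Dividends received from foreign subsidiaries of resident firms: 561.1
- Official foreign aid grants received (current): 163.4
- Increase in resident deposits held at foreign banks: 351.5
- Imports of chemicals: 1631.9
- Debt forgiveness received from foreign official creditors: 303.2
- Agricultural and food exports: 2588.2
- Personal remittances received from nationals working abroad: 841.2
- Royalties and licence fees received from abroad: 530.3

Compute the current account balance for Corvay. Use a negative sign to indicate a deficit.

Goods: -1570.2 + 1185.1 - 1631.9 + 2588.2 = 571.2
Services: 530.3 + 689.4 - 291.7 = 928.0
Primary income: 543.9 + 561.1 - 557.7 - 688.0 = -140.7
Secondary income: 841.2 + 163.4 - 258.7 = 745.9
Current account = 571.2 + 928.0 + (-140.7) + 745.9 = 2104.4
(Excluded from the current account — financial account: domestic pension funds' purchases of foreign equities 1241.8, foreign purchases of domestic corporate bonds 802.2, increase in resident deposits held at foreign banks 351.5; capital account: debt forgiveness received from foreign official creditors 303.2.)

2104.4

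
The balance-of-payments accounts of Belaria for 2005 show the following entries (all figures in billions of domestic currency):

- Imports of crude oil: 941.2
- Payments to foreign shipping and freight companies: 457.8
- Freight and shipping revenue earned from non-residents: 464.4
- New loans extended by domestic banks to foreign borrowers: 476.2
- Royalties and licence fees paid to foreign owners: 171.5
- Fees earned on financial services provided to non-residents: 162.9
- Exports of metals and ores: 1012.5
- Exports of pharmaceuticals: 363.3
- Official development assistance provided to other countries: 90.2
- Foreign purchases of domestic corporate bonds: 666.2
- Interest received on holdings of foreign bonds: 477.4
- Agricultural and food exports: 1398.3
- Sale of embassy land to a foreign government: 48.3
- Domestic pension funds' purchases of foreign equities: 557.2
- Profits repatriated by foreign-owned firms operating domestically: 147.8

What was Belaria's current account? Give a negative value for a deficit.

2070.3

Goods: -941.2 + 1012.5 + 1398.3 + 363.3 = 1832.9
Services: -457.8 + 162.9 + 464.4 - 171.5 = -2.0
Primary income: -147.8 + 477.4 = 329.6
Secondary income: -90.2
Current account = 1832.9 + (-2.0) + 329.6 + (-90.2) = 2070.3
(Excluded from the current account — financial account: new loans extended by domestic banks to foreign borrowers 476.2, foreign purchases of domestic corporate bonds 666.2, domestic pension funds' purchases of foreign equities 557.2; capital account: sale of embassy land to a foreign government 48.3.)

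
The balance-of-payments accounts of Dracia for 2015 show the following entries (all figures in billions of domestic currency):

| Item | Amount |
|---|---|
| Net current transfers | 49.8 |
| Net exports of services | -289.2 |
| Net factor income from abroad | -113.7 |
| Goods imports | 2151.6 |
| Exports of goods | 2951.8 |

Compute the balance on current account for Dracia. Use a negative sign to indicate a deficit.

Goods balance = 2951.8 - 2151.6 = 800.2
Services balance = -289.2
Trade balance (goods + services) = 800.2 + (-289.2) = 511.0
Net primary income = -113.7
Net secondary income = 49.8
Current account = 511.0 + (-113.7) + 49.8 = 447.1

447.1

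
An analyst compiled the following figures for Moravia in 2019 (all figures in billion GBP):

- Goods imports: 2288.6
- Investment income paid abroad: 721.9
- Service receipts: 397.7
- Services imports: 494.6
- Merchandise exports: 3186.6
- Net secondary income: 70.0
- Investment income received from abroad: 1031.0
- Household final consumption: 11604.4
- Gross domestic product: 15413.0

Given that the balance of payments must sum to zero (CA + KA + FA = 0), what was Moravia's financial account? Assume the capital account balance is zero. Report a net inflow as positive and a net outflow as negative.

-1180.2

Goods balance = 3186.6 - 2288.6 = 898.0
Services balance = 397.7 - 494.6 = -96.9
Trade balance (goods + services) = 898.0 + (-96.9) = 801.1
Net primary income = 1031.0 - 721.9 = 309.1
Net secondary income = 70.0
Current account = 801.1 + 309.1 + 70.0 = 1180.2
Financial account = -(1180.2) = -1180.2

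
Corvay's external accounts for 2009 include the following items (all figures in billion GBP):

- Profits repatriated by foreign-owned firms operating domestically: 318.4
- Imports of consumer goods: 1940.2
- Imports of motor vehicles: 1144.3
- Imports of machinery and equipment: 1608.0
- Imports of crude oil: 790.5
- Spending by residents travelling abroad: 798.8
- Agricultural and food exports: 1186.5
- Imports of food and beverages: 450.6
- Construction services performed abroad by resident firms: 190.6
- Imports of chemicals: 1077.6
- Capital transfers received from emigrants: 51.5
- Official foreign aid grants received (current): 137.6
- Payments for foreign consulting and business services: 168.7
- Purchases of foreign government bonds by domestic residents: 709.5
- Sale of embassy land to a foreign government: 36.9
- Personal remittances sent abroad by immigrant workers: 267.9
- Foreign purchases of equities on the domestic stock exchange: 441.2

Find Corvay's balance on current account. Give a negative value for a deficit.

Goods: 1186.5 - 1608.0 - 1940.2 - 450.6 - 790.5 - 1077.6 - 1144.3 = -5824.7
Services: 190.6 - 798.8 - 168.7 = -776.9
Primary income: -318.4
Secondary income: -267.9 + 137.6 = -130.3
Current account = (-5824.7) + (-776.9) + (-318.4) + (-130.3) = -7050.3
(Excluded from the current account — capital account: capital transfers received from emigrants 51.5, sale of embassy land to a foreign government 36.9; financial account: purchases of foreign government bonds by domestic residents 709.5, foreign purchases of equities on the domestic stock exchange 441.2.)

-7050.3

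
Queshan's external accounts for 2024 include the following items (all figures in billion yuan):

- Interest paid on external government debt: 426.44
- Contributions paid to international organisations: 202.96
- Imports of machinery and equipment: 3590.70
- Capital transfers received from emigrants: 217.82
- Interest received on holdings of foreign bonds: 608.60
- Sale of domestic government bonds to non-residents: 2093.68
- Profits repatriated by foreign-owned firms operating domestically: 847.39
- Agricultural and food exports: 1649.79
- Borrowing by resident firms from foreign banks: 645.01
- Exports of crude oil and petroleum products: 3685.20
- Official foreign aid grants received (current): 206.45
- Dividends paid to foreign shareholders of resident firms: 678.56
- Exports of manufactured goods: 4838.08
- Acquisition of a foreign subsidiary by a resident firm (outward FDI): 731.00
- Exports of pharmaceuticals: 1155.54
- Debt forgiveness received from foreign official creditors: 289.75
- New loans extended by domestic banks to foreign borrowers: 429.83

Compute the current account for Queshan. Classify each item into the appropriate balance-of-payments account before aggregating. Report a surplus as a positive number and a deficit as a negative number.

Goods: 4838.08 + 3685.20 - 3590.70 + 1155.54 + 1649.79 = 7737.91
Primary income: -426.44 - 847.39 + 608.60 - 678.56 = -1343.79
Secondary income: -202.96 + 206.45 = 3.49
Current account = 7737.91 + (-1343.79) + 3.49 = 6397.61
(Excluded from the current account — capital account: capital transfers received from emigrants 217.82, debt forgiveness received from foreign official creditors 289.75; financial account: sale of domestic government bonds to non-residents 2093.68, borrowing by resident firms from foreign banks 645.01, acquisition of a foreign subsidiary by a resident firm (outward FDI) 731.00, new loans extended by domestic banks to foreign borrowers 429.83.)

6397.61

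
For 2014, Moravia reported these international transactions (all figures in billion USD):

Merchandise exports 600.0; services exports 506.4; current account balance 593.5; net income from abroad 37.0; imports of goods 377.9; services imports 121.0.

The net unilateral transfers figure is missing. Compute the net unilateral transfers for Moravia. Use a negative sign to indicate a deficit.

-51.0

Current account = goods balance + services balance + net primary income + net secondary income
Sum of the known components = 644.5
Net unilateral transfers = CA - (known components) = 593.5 - 644.5 = -51.0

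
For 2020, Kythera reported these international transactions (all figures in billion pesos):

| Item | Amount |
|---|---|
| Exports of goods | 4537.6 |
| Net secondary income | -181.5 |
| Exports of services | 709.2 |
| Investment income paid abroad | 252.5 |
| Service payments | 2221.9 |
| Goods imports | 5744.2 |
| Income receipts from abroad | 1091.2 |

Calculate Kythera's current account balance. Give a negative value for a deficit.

Goods balance = 4537.6 - 5744.2 = -1206.6
Services balance = 709.2 - 2221.9 = -1512.7
Trade balance (goods + services) = -1206.6 + (-1512.7) = -2719.3
Net primary income = 1091.2 - 252.5 = 838.7
Net secondary income = -181.5
Current account = -2719.3 + 838.7 + (-181.5) = -2062.1

-2062.1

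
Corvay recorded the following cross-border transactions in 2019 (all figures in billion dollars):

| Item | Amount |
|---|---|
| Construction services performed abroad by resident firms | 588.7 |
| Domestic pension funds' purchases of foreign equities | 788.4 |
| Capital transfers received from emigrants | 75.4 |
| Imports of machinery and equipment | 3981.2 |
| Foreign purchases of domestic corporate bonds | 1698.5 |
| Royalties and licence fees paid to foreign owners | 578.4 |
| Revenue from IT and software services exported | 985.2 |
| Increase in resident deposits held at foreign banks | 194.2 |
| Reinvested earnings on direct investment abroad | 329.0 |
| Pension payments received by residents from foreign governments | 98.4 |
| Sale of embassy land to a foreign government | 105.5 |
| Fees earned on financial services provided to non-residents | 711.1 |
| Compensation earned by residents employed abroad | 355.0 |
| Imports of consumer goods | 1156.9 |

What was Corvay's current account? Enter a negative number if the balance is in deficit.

-2649.1

Goods: -1156.9 - 3981.2 = -5138.1
Services: 711.1 + 985.2 - 578.4 + 588.7 = 1706.6
Primary income: 355.0 + 329.0 = 684.0
Secondary income: 98.4
Current account = (-5138.1) + 1706.6 + 684.0 + 98.4 = -2649.1
(Excluded from the current account — financial account: domestic pension funds' purchases of foreign equities 788.4, foreign purchases of domestic corporate bonds 1698.5, increase in resident deposits held at foreign banks 194.2; capital account: capital transfers received from emigrants 75.4, sale of embassy land to a foreign government 105.5.)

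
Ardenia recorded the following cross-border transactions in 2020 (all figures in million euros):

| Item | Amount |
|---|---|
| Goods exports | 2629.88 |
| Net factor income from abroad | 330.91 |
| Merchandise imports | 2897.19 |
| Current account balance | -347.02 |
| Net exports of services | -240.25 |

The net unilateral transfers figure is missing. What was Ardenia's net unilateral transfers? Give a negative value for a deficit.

Current account = goods balance + services balance + net primary income + net secondary income
Sum of the known components = -176.65
Net unilateral transfers = CA - (known components) = -347.02 - (-176.65) = -170.37

-170.37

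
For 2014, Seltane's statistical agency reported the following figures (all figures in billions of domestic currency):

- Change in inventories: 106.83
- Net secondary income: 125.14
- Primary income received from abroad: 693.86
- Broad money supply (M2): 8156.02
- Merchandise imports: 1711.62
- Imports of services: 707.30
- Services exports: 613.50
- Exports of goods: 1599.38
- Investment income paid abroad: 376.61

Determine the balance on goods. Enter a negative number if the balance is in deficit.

-112.24

Goods balance = 1599.38 - 1711.62 = -112.24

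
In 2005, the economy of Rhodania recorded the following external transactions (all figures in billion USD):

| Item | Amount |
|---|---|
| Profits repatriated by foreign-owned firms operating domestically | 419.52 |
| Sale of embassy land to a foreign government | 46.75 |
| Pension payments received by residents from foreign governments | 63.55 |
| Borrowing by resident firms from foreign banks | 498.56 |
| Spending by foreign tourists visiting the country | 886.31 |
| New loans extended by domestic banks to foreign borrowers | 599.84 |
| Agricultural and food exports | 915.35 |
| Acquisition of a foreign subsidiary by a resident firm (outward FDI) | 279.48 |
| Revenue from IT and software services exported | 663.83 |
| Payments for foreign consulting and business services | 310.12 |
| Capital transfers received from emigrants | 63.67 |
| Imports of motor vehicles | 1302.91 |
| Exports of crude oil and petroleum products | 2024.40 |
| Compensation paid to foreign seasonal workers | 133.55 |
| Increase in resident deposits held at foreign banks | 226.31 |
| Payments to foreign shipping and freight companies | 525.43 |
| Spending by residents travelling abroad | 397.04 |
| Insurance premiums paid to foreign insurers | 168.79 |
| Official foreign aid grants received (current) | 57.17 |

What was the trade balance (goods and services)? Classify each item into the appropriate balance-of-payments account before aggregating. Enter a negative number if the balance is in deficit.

Goods: 2024.40 + 915.35 - 1302.91 = 1636.84
Services: -525.43 - 168.79 - 397.04 + 886.31 + 663.83 - 310.12 = 148.76
Trade balance = 1636.84 + 148.76 = 1785.60
(Excluded from the trade balance — primary income: profits repatriated by foreign-owned firms operating domestically 419.52, compensation paid to foreign seasonal workers 133.55; capital account: sale of embassy land to a foreign government 46.75, capital transfers received from emigrants 63.67; secondary income: pension payments received by residents from foreign governments 63.55, official foreign aid grants received (current) 57.17; financial account: borrowing by resident firms from foreign banks 498.56, new loans extended by domestic banks to foreign borrowers 599.84, acquisition of a foreign subsidiary by a resident firm (outward FDI) 279.48, increase in resident deposits held at foreign banks 226.31.)

1785.60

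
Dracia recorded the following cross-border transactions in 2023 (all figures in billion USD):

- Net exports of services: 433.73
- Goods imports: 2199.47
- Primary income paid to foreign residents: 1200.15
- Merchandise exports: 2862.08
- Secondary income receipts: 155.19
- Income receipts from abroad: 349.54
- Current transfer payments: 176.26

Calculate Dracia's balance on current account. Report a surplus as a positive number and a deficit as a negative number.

224.66

Goods balance = 2862.08 - 2199.47 = 662.61
Services balance = 433.73
Trade balance (goods + services) = 662.61 + 433.73 = 1096.34
Net primary income = 349.54 - 1200.15 = -850.61
Net secondary income = 155.19 - 176.26 = -21.07
Current account = 1096.34 + (-850.61) + (-21.07) = 224.66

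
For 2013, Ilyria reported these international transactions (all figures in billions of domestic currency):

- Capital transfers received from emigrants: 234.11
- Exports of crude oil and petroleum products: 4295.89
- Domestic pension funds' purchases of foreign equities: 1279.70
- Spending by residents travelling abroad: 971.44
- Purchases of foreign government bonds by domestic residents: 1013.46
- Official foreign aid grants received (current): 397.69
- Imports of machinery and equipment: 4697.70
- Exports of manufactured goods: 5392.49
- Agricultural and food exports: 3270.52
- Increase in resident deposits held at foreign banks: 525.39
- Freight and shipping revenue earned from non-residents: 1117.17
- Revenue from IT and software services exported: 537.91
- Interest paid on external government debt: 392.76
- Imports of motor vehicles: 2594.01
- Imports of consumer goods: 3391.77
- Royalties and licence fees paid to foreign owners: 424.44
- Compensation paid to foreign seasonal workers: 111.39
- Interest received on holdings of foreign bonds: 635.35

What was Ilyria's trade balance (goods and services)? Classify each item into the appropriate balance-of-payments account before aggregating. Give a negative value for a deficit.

Goods: 3270.52 - 4697.70 + 4295.89 - 3391.77 - 2594.01 + 5392.49 = 2275.42
Services: -971.44 - 424.44 + 537.91 + 1117.17 = 259.20
Trade balance = 2275.42 + 259.20 = 2534.62
(Excluded from the trade balance — capital account: capital transfers received from emigrants 234.11; financial account: domestic pension funds' purchases of foreign equities 1279.70, purchases of foreign government bonds by domestic residents 1013.46, increase in resident deposits held at foreign banks 525.39; secondary income: official foreign aid grants received (current) 397.69; primary income: interest paid on external government debt 392.76, compensation paid to foreign seasonal workers 111.39, interest received on holdings of foreign bonds 635.35.)

2534.62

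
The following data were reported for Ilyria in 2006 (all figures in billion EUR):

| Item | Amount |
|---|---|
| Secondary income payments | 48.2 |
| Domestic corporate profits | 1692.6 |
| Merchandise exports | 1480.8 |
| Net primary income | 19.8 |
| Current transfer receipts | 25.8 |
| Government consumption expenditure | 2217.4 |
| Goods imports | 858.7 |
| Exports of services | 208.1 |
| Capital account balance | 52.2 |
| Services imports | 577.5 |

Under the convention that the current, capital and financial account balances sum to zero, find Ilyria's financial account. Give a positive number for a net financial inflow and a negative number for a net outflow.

Goods balance = 1480.8 - 858.7 = 622.1
Services balance = 208.1 - 577.5 = -369.4
Trade balance (goods + services) = 622.1 + (-369.4) = 252.7
Net primary income = 19.8
Net secondary income = 25.8 - 48.2 = -22.4
Current account = 252.7 + 19.8 + (-22.4) = 250.1
Financial account = -(250.1 + 52.2) = -302.3

-302.3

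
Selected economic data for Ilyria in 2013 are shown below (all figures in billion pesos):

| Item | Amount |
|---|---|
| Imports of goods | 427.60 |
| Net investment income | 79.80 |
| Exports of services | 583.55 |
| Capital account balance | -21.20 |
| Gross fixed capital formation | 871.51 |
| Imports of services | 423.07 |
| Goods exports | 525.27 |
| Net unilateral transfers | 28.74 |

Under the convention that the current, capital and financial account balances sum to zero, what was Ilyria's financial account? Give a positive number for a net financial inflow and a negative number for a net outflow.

Goods balance = 525.27 - 427.60 = 97.67
Services balance = 583.55 - 423.07 = 160.48
Trade balance (goods + services) = 97.67 + 160.48 = 258.15
Net primary income = 79.80
Net secondary income = 28.74
Current account = 258.15 + 79.80 + 28.74 = 366.69
Financial account = -(366.69 + (-21.20)) = -345.49

-345.49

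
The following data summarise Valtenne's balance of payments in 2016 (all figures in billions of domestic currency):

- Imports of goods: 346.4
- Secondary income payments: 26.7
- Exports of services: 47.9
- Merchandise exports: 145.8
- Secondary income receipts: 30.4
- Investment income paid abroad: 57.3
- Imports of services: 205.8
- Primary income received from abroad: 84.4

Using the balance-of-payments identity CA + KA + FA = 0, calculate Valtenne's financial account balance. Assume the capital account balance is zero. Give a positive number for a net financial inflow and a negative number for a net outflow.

327.7

Goods balance = 145.8 - 346.4 = -200.6
Services balance = 47.9 - 205.8 = -157.9
Trade balance (goods + services) = -200.6 + (-157.9) = -358.5
Net primary income = 84.4 - 57.3 = 27.1
Net secondary income = 30.4 - 26.7 = 3.7
Current account = -358.5 + 27.1 + 3.7 = -327.7
Financial account = -(-327.7) = 327.7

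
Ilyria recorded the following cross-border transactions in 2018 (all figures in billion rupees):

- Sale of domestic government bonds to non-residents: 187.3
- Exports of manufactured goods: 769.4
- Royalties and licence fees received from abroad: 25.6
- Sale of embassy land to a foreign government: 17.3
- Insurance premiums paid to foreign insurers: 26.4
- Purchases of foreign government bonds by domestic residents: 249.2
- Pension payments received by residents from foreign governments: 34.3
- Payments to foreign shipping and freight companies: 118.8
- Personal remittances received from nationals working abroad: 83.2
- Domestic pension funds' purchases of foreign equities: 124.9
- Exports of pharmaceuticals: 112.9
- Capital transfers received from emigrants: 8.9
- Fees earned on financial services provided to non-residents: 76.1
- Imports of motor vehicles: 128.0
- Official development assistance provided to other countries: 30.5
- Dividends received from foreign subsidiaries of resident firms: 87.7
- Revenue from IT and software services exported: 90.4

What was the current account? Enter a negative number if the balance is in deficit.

Goods: -128.0 + 112.9 + 769.4 = 754.3
Services: 90.4 - 26.4 - 118.8 + 76.1 + 25.6 = 46.9
Primary income: 87.7
Secondary income: 83.2 + 34.3 - 30.5 = 87.0
Current account = 754.3 + 46.9 + 87.7 + 87.0 = 975.9
(Excluded from the current account — financial account: sale of domestic government bonds to non-residents 187.3, purchases of foreign government bonds by domestic residents 249.2, domestic pension funds' purchases of foreign equities 124.9; capital account: sale of embassy land to a foreign government 17.3, capital transfers received from emigrants 8.9.)

975.9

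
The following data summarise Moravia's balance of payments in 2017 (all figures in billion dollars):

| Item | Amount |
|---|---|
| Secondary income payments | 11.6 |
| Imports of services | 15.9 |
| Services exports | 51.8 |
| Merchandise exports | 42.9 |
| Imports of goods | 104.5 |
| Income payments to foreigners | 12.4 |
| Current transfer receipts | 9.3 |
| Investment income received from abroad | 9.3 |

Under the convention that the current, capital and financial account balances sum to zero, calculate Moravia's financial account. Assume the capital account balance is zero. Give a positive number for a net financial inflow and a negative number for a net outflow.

Goods balance = 42.9 - 104.5 = -61.6
Services balance = 51.8 - 15.9 = 35.9
Trade balance (goods + services) = -61.6 + 35.9 = -25.7
Net primary income = 9.3 - 12.4 = -3.1
Net secondary income = 9.3 - 11.6 = -2.3
Current account = -25.7 + (-3.1) + (-2.3) = -31.1
Financial account = -(-31.1) = 31.1

31.1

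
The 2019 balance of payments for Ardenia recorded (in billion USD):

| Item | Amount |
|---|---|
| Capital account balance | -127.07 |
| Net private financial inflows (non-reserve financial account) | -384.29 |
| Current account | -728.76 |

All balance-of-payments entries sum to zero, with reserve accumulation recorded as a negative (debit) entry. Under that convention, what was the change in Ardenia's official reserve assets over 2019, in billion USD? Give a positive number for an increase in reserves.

-1240.12

Official reserve transactions balance = -((-728.76) + (-127.07) + (-384.29)) = 1240.12
An accumulation of reserves is recorded as a debit (negative entry), so the change in the stock of reserves is the negative of that balance.
Change in official reserves = -(1240.12) = -1240.12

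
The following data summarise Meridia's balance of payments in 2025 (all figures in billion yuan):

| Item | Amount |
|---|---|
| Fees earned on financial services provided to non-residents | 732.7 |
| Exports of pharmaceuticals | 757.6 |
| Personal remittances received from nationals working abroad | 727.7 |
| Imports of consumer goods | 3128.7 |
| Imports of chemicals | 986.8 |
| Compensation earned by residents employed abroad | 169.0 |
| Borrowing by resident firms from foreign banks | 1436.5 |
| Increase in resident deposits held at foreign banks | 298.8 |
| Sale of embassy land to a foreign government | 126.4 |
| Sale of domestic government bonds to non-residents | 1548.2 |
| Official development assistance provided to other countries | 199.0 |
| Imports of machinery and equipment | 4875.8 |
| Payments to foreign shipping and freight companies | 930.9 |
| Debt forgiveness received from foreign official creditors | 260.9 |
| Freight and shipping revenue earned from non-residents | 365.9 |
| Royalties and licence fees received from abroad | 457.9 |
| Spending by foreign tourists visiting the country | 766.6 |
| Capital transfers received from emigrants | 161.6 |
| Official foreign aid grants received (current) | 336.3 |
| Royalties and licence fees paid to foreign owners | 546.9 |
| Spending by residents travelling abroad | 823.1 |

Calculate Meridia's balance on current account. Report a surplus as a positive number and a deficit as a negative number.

Goods: -986.8 - 4875.8 + 757.6 - 3128.7 = -8233.7
Services: 365.9 + 457.9 - 823.1 + 732.7 + 766.6 - 546.9 - 930.9 = 22.2
Primary income: 169.0
Secondary income: 336.3 - 199.0 + 727.7 = 865.0
Current account = (-8233.7) + 22.2 + 169.0 + 865.0 = -7177.5
(Excluded from the current account — financial account: borrowing by resident firms from foreign banks 1436.5, increase in resident deposits held at foreign banks 298.8, sale of domestic government bonds to non-residents 1548.2; capital account: sale of embassy land to a foreign government 126.4, debt forgiveness received from foreign official creditors 260.9, capital transfers received from emigrants 161.6.)

-7177.5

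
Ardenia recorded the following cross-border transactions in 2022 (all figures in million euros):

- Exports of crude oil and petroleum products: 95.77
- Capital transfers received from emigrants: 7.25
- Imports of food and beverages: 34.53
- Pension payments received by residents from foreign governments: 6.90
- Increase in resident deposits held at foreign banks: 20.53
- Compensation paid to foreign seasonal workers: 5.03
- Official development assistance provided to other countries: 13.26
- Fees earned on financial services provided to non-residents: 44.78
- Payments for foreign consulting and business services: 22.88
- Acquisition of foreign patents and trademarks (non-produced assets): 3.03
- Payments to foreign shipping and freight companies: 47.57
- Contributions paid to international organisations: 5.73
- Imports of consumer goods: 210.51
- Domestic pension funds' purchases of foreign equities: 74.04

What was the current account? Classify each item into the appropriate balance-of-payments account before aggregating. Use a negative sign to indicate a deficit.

Goods: -34.53 + 95.77 - 210.51 = -149.27
Services: 44.78 - 22.88 - 47.57 = -25.67
Primary income: -5.03
Secondary income: 6.90 - 5.73 - 13.26 = -12.09
Current account = (-149.27) + (-25.67) + (-5.03) + (-12.09) = -192.06
(Excluded from the current account — capital account: capital transfers received from emigrants 7.25, acquisition of foreign patents and trademarks (non-produced assets) 3.03; financial account: increase in resident deposits held at foreign banks 20.53, domestic pension funds' purchases of foreign equities 74.04.)

-192.06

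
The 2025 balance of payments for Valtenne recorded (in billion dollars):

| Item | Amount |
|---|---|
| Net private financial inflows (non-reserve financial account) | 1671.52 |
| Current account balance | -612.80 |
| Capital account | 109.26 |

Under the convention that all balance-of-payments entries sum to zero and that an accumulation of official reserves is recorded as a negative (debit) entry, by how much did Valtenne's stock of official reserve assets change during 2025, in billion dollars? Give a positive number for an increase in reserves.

1167.98

Official reserve transactions balance = -((-612.80) + 109.26 + 1671.52) = -1167.98
An accumulation of reserves is recorded as a debit (negative entry), so the change in the stock of reserves is the negative of that balance.
Change in official reserves = -(-1167.98) = 1167.98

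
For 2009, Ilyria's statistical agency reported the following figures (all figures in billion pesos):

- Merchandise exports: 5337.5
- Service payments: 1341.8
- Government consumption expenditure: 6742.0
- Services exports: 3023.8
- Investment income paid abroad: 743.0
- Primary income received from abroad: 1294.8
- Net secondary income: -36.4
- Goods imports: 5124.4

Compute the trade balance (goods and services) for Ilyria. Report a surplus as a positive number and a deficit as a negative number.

1895.1

Goods balance = 5337.5 - 5124.4 = 213.1
Services balance = 3023.8 - 1341.8 = 1682.0
Trade balance (goods + services) = 213.1 + 1682.0 = 1895.1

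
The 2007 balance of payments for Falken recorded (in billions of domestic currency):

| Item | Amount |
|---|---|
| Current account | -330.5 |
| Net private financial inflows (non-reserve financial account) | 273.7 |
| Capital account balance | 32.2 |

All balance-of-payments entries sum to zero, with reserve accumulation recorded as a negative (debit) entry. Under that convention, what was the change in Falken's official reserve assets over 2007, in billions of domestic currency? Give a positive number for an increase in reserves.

Official reserve transactions balance = -((-330.5) + 32.2 + 273.7) = 24.6
An accumulation of reserves is recorded as a debit (negative entry), so the change in the stock of reserves is the negative of that balance.
Change in official reserves = -(24.6) = -24.6

-24.6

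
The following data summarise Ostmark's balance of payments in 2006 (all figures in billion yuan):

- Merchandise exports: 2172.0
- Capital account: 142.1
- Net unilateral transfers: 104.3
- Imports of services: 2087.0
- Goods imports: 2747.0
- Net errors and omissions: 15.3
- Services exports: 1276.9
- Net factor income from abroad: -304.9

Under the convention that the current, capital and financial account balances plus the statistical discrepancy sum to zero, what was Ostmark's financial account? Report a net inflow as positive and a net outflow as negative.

1428.3

Goods balance = 2172.0 - 2747.0 = -575.0
Services balance = 1276.9 - 2087.0 = -810.1
Trade balance (goods + services) = -575.0 + (-810.1) = -1385.1
Net primary income = -304.9
Net secondary income = 104.3
Current account = -1385.1 + (-304.9) + 104.3 = -1585.7
Financial account = -(-1585.7 + 142.1 + 15.3) = 1428.3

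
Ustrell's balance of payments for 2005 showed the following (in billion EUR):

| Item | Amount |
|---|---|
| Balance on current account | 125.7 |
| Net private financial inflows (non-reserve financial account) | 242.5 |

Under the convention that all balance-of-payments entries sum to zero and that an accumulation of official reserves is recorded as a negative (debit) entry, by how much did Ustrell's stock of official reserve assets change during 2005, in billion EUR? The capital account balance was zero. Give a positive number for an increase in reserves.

Official reserve transactions balance = -(125.7 + 242.5) = -368.2
An accumulation of reserves is recorded as a debit (negative entry), so the change in the stock of reserves is the negative of that balance.
Change in official reserves = -(-368.2) = 368.2

368.2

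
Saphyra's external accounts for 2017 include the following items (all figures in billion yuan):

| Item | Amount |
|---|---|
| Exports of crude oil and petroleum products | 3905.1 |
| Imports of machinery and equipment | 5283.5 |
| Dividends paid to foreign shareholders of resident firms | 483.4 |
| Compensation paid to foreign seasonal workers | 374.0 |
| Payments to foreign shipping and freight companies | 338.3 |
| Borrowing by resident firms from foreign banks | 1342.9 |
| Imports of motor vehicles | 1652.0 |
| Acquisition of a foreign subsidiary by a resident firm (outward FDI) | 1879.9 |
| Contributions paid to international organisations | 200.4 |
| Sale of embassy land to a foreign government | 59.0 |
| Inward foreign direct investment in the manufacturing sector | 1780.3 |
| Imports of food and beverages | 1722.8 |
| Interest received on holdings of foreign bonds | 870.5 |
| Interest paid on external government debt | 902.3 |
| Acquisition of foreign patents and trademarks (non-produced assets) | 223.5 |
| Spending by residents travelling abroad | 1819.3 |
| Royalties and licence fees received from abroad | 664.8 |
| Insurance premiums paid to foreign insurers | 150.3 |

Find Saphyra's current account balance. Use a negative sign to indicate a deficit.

Goods: 3905.1 - 1652.0 - 5283.5 - 1722.8 = -4753.2
Services: -338.3 + 664.8 - 1819.3 - 150.3 = -1643.1
Primary income: -483.4 + 870.5 - 902.3 - 374.0 = -889.2
Secondary income: -200.4
Current account = (-4753.2) + (-1643.1) + (-889.2) + (-200.4) = -7485.9
(Excluded from the current account — financial account: borrowing by resident firms from foreign banks 1342.9, acquisition of a foreign subsidiary by a resident firm (outward FDI) 1879.9, inward foreign direct investment in the manufacturing sector 1780.3; capital account: sale of embassy land to a foreign government 59.0, acquisition of foreign patents and trademarks (non-produced assets) 223.5.)

-7485.9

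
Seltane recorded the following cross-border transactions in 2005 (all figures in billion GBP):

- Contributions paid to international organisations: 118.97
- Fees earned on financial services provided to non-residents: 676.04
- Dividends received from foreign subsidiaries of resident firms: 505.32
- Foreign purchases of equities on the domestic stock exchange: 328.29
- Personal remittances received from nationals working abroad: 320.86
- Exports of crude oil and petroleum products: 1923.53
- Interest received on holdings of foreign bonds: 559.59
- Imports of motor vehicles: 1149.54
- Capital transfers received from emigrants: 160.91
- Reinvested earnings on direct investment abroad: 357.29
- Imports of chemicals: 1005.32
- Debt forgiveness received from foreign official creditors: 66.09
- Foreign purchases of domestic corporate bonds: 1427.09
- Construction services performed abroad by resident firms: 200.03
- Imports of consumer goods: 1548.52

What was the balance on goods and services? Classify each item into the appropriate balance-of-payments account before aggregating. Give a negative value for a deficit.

-903.78

Goods: -1005.32 - 1149.54 - 1548.52 + 1923.53 = -1779.85
Services: 676.04 + 200.03 = 876.07
Trade balance = -1779.85 + 876.07 = -903.78
(Excluded from the trade balance — secondary income: contributions paid to international organisations 118.97, personal remittances received from nationals working abroad 320.86; primary income: dividends received from foreign subsidiaries of resident firms 505.32, interest received on holdings of foreign bonds 559.59, reinvested earnings on direct investment abroad 357.29; financial account: foreign purchases of equities on the domestic stock exchange 328.29, foreign purchases of domestic corporate bonds 1427.09; capital account: capital transfers received from emigrants 160.91, debt forgiveness received from foreign official creditors 66.09.)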